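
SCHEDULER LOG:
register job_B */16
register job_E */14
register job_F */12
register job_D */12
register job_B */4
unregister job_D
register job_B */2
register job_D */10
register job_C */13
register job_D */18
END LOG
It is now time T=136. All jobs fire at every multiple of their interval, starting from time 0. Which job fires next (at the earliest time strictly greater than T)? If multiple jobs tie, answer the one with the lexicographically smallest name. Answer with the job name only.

Answer: job_B

Derivation:
Op 1: register job_B */16 -> active={job_B:*/16}
Op 2: register job_E */14 -> active={job_B:*/16, job_E:*/14}
Op 3: register job_F */12 -> active={job_B:*/16, job_E:*/14, job_F:*/12}
Op 4: register job_D */12 -> active={job_B:*/16, job_D:*/12, job_E:*/14, job_F:*/12}
Op 5: register job_B */4 -> active={job_B:*/4, job_D:*/12, job_E:*/14, job_F:*/12}
Op 6: unregister job_D -> active={job_B:*/4, job_E:*/14, job_F:*/12}
Op 7: register job_B */2 -> active={job_B:*/2, job_E:*/14, job_F:*/12}
Op 8: register job_D */10 -> active={job_B:*/2, job_D:*/10, job_E:*/14, job_F:*/12}
Op 9: register job_C */13 -> active={job_B:*/2, job_C:*/13, job_D:*/10, job_E:*/14, job_F:*/12}
Op 10: register job_D */18 -> active={job_B:*/2, job_C:*/13, job_D:*/18, job_E:*/14, job_F:*/12}
  job_B: interval 2, next fire after T=136 is 138
  job_C: interval 13, next fire after T=136 is 143
  job_D: interval 18, next fire after T=136 is 144
  job_E: interval 14, next fire after T=136 is 140
  job_F: interval 12, next fire after T=136 is 144
Earliest = 138, winner (lex tiebreak) = job_B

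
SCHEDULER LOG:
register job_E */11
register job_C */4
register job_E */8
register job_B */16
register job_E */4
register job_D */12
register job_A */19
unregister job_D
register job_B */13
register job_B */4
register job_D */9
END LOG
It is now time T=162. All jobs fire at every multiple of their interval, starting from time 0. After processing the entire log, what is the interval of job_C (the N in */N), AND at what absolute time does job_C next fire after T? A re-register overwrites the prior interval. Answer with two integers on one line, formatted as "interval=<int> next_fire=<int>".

Answer: interval=4 next_fire=164

Derivation:
Op 1: register job_E */11 -> active={job_E:*/11}
Op 2: register job_C */4 -> active={job_C:*/4, job_E:*/11}
Op 3: register job_E */8 -> active={job_C:*/4, job_E:*/8}
Op 4: register job_B */16 -> active={job_B:*/16, job_C:*/4, job_E:*/8}
Op 5: register job_E */4 -> active={job_B:*/16, job_C:*/4, job_E:*/4}
Op 6: register job_D */12 -> active={job_B:*/16, job_C:*/4, job_D:*/12, job_E:*/4}
Op 7: register job_A */19 -> active={job_A:*/19, job_B:*/16, job_C:*/4, job_D:*/12, job_E:*/4}
Op 8: unregister job_D -> active={job_A:*/19, job_B:*/16, job_C:*/4, job_E:*/4}
Op 9: register job_B */13 -> active={job_A:*/19, job_B:*/13, job_C:*/4, job_E:*/4}
Op 10: register job_B */4 -> active={job_A:*/19, job_B:*/4, job_C:*/4, job_E:*/4}
Op 11: register job_D */9 -> active={job_A:*/19, job_B:*/4, job_C:*/4, job_D:*/9, job_E:*/4}
Final interval of job_C = 4
Next fire of job_C after T=162: (162//4+1)*4 = 164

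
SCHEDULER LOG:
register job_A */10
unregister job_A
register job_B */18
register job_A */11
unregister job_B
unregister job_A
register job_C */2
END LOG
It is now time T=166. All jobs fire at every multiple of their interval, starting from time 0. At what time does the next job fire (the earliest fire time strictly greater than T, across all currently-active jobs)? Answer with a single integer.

Op 1: register job_A */10 -> active={job_A:*/10}
Op 2: unregister job_A -> active={}
Op 3: register job_B */18 -> active={job_B:*/18}
Op 4: register job_A */11 -> active={job_A:*/11, job_B:*/18}
Op 5: unregister job_B -> active={job_A:*/11}
Op 6: unregister job_A -> active={}
Op 7: register job_C */2 -> active={job_C:*/2}
  job_C: interval 2, next fire after T=166 is 168
Earliest fire time = 168 (job job_C)

Answer: 168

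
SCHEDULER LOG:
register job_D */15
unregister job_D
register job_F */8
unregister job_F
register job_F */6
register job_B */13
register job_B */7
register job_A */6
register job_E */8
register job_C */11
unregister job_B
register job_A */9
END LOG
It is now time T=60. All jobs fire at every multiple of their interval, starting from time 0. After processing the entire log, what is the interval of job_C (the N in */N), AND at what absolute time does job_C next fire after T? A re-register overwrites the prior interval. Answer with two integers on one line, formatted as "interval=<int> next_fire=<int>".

Op 1: register job_D */15 -> active={job_D:*/15}
Op 2: unregister job_D -> active={}
Op 3: register job_F */8 -> active={job_F:*/8}
Op 4: unregister job_F -> active={}
Op 5: register job_F */6 -> active={job_F:*/6}
Op 6: register job_B */13 -> active={job_B:*/13, job_F:*/6}
Op 7: register job_B */7 -> active={job_B:*/7, job_F:*/6}
Op 8: register job_A */6 -> active={job_A:*/6, job_B:*/7, job_F:*/6}
Op 9: register job_E */8 -> active={job_A:*/6, job_B:*/7, job_E:*/8, job_F:*/6}
Op 10: register job_C */11 -> active={job_A:*/6, job_B:*/7, job_C:*/11, job_E:*/8, job_F:*/6}
Op 11: unregister job_B -> active={job_A:*/6, job_C:*/11, job_E:*/8, job_F:*/6}
Op 12: register job_A */9 -> active={job_A:*/9, job_C:*/11, job_E:*/8, job_F:*/6}
Final interval of job_C = 11
Next fire of job_C after T=60: (60//11+1)*11 = 66

Answer: interval=11 next_fire=66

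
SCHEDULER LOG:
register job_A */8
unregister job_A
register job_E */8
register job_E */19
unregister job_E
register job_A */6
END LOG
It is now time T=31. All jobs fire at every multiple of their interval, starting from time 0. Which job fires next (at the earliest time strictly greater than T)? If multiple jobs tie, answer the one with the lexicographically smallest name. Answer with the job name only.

Op 1: register job_A */8 -> active={job_A:*/8}
Op 2: unregister job_A -> active={}
Op 3: register job_E */8 -> active={job_E:*/8}
Op 4: register job_E */19 -> active={job_E:*/19}
Op 5: unregister job_E -> active={}
Op 6: register job_A */6 -> active={job_A:*/6}
  job_A: interval 6, next fire after T=31 is 36
Earliest = 36, winner (lex tiebreak) = job_A

Answer: job_A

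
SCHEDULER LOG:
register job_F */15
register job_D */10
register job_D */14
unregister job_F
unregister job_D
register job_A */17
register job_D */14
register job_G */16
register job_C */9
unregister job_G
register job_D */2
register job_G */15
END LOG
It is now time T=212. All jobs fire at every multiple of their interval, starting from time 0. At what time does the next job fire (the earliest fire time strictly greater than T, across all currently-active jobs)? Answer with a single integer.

Op 1: register job_F */15 -> active={job_F:*/15}
Op 2: register job_D */10 -> active={job_D:*/10, job_F:*/15}
Op 3: register job_D */14 -> active={job_D:*/14, job_F:*/15}
Op 4: unregister job_F -> active={job_D:*/14}
Op 5: unregister job_D -> active={}
Op 6: register job_A */17 -> active={job_A:*/17}
Op 7: register job_D */14 -> active={job_A:*/17, job_D:*/14}
Op 8: register job_G */16 -> active={job_A:*/17, job_D:*/14, job_G:*/16}
Op 9: register job_C */9 -> active={job_A:*/17, job_C:*/9, job_D:*/14, job_G:*/16}
Op 10: unregister job_G -> active={job_A:*/17, job_C:*/9, job_D:*/14}
Op 11: register job_D */2 -> active={job_A:*/17, job_C:*/9, job_D:*/2}
Op 12: register job_G */15 -> active={job_A:*/17, job_C:*/9, job_D:*/2, job_G:*/15}
  job_A: interval 17, next fire after T=212 is 221
  job_C: interval 9, next fire after T=212 is 216
  job_D: interval 2, next fire after T=212 is 214
  job_G: interval 15, next fire after T=212 is 225
Earliest fire time = 214 (job job_D)

Answer: 214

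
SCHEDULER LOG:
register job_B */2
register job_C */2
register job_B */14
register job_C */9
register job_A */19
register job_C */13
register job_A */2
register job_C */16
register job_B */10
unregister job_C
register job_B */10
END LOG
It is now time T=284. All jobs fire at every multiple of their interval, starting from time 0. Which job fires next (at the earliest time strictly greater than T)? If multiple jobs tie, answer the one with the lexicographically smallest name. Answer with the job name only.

Answer: job_A

Derivation:
Op 1: register job_B */2 -> active={job_B:*/2}
Op 2: register job_C */2 -> active={job_B:*/2, job_C:*/2}
Op 3: register job_B */14 -> active={job_B:*/14, job_C:*/2}
Op 4: register job_C */9 -> active={job_B:*/14, job_C:*/9}
Op 5: register job_A */19 -> active={job_A:*/19, job_B:*/14, job_C:*/9}
Op 6: register job_C */13 -> active={job_A:*/19, job_B:*/14, job_C:*/13}
Op 7: register job_A */2 -> active={job_A:*/2, job_B:*/14, job_C:*/13}
Op 8: register job_C */16 -> active={job_A:*/2, job_B:*/14, job_C:*/16}
Op 9: register job_B */10 -> active={job_A:*/2, job_B:*/10, job_C:*/16}
Op 10: unregister job_C -> active={job_A:*/2, job_B:*/10}
Op 11: register job_B */10 -> active={job_A:*/2, job_B:*/10}
  job_A: interval 2, next fire after T=284 is 286
  job_B: interval 10, next fire after T=284 is 290
Earliest = 286, winner (lex tiebreak) = job_A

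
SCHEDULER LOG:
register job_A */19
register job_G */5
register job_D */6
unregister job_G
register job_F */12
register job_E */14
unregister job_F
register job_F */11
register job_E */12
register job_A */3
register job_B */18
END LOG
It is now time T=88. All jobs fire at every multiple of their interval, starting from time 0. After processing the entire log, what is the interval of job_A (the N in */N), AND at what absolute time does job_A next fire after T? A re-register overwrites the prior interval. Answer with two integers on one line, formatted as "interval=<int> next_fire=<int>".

Op 1: register job_A */19 -> active={job_A:*/19}
Op 2: register job_G */5 -> active={job_A:*/19, job_G:*/5}
Op 3: register job_D */6 -> active={job_A:*/19, job_D:*/6, job_G:*/5}
Op 4: unregister job_G -> active={job_A:*/19, job_D:*/6}
Op 5: register job_F */12 -> active={job_A:*/19, job_D:*/6, job_F:*/12}
Op 6: register job_E */14 -> active={job_A:*/19, job_D:*/6, job_E:*/14, job_F:*/12}
Op 7: unregister job_F -> active={job_A:*/19, job_D:*/6, job_E:*/14}
Op 8: register job_F */11 -> active={job_A:*/19, job_D:*/6, job_E:*/14, job_F:*/11}
Op 9: register job_E */12 -> active={job_A:*/19, job_D:*/6, job_E:*/12, job_F:*/11}
Op 10: register job_A */3 -> active={job_A:*/3, job_D:*/6, job_E:*/12, job_F:*/11}
Op 11: register job_B */18 -> active={job_A:*/3, job_B:*/18, job_D:*/6, job_E:*/12, job_F:*/11}
Final interval of job_A = 3
Next fire of job_A after T=88: (88//3+1)*3 = 90

Answer: interval=3 next_fire=90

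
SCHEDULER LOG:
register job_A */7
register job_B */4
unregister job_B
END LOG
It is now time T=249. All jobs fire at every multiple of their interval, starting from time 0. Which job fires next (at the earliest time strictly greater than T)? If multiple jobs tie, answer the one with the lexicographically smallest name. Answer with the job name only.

Answer: job_A

Derivation:
Op 1: register job_A */7 -> active={job_A:*/7}
Op 2: register job_B */4 -> active={job_A:*/7, job_B:*/4}
Op 3: unregister job_B -> active={job_A:*/7}
  job_A: interval 7, next fire after T=249 is 252
Earliest = 252, winner (lex tiebreak) = job_A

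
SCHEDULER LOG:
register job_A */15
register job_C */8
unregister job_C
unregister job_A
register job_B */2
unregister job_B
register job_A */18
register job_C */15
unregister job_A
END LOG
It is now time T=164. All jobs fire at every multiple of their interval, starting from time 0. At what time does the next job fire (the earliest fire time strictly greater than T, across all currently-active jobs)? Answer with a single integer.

Answer: 165

Derivation:
Op 1: register job_A */15 -> active={job_A:*/15}
Op 2: register job_C */8 -> active={job_A:*/15, job_C:*/8}
Op 3: unregister job_C -> active={job_A:*/15}
Op 4: unregister job_A -> active={}
Op 5: register job_B */2 -> active={job_B:*/2}
Op 6: unregister job_B -> active={}
Op 7: register job_A */18 -> active={job_A:*/18}
Op 8: register job_C */15 -> active={job_A:*/18, job_C:*/15}
Op 9: unregister job_A -> active={job_C:*/15}
  job_C: interval 15, next fire after T=164 is 165
Earliest fire time = 165 (job job_C)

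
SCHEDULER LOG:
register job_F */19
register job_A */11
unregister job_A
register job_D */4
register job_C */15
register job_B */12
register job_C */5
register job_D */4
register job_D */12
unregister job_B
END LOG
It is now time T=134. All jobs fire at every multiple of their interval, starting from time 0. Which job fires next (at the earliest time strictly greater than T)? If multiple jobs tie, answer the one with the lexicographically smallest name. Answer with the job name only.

Op 1: register job_F */19 -> active={job_F:*/19}
Op 2: register job_A */11 -> active={job_A:*/11, job_F:*/19}
Op 3: unregister job_A -> active={job_F:*/19}
Op 4: register job_D */4 -> active={job_D:*/4, job_F:*/19}
Op 5: register job_C */15 -> active={job_C:*/15, job_D:*/4, job_F:*/19}
Op 6: register job_B */12 -> active={job_B:*/12, job_C:*/15, job_D:*/4, job_F:*/19}
Op 7: register job_C */5 -> active={job_B:*/12, job_C:*/5, job_D:*/4, job_F:*/19}
Op 8: register job_D */4 -> active={job_B:*/12, job_C:*/5, job_D:*/4, job_F:*/19}
Op 9: register job_D */12 -> active={job_B:*/12, job_C:*/5, job_D:*/12, job_F:*/19}
Op 10: unregister job_B -> active={job_C:*/5, job_D:*/12, job_F:*/19}
  job_C: interval 5, next fire after T=134 is 135
  job_D: interval 12, next fire after T=134 is 144
  job_F: interval 19, next fire after T=134 is 152
Earliest = 135, winner (lex tiebreak) = job_C

Answer: job_C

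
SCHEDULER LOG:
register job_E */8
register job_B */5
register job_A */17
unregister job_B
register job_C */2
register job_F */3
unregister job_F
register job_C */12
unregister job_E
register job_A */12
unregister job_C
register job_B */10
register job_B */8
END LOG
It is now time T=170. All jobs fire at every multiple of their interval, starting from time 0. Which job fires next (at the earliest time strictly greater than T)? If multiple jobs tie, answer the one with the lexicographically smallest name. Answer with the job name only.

Answer: job_B

Derivation:
Op 1: register job_E */8 -> active={job_E:*/8}
Op 2: register job_B */5 -> active={job_B:*/5, job_E:*/8}
Op 3: register job_A */17 -> active={job_A:*/17, job_B:*/5, job_E:*/8}
Op 4: unregister job_B -> active={job_A:*/17, job_E:*/8}
Op 5: register job_C */2 -> active={job_A:*/17, job_C:*/2, job_E:*/8}
Op 6: register job_F */3 -> active={job_A:*/17, job_C:*/2, job_E:*/8, job_F:*/3}
Op 7: unregister job_F -> active={job_A:*/17, job_C:*/2, job_E:*/8}
Op 8: register job_C */12 -> active={job_A:*/17, job_C:*/12, job_E:*/8}
Op 9: unregister job_E -> active={job_A:*/17, job_C:*/12}
Op 10: register job_A */12 -> active={job_A:*/12, job_C:*/12}
Op 11: unregister job_C -> active={job_A:*/12}
Op 12: register job_B */10 -> active={job_A:*/12, job_B:*/10}
Op 13: register job_B */8 -> active={job_A:*/12, job_B:*/8}
  job_A: interval 12, next fire after T=170 is 180
  job_B: interval 8, next fire after T=170 is 176
Earliest = 176, winner (lex tiebreak) = job_B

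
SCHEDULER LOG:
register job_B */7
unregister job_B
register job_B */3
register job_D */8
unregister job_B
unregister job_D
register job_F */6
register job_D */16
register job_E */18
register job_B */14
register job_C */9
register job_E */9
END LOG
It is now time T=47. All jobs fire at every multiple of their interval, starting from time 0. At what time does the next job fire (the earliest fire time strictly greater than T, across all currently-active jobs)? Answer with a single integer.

Answer: 48

Derivation:
Op 1: register job_B */7 -> active={job_B:*/7}
Op 2: unregister job_B -> active={}
Op 3: register job_B */3 -> active={job_B:*/3}
Op 4: register job_D */8 -> active={job_B:*/3, job_D:*/8}
Op 5: unregister job_B -> active={job_D:*/8}
Op 6: unregister job_D -> active={}
Op 7: register job_F */6 -> active={job_F:*/6}
Op 8: register job_D */16 -> active={job_D:*/16, job_F:*/6}
Op 9: register job_E */18 -> active={job_D:*/16, job_E:*/18, job_F:*/6}
Op 10: register job_B */14 -> active={job_B:*/14, job_D:*/16, job_E:*/18, job_F:*/6}
Op 11: register job_C */9 -> active={job_B:*/14, job_C:*/9, job_D:*/16, job_E:*/18, job_F:*/6}
Op 12: register job_E */9 -> active={job_B:*/14, job_C:*/9, job_D:*/16, job_E:*/9, job_F:*/6}
  job_B: interval 14, next fire after T=47 is 56
  job_C: interval 9, next fire after T=47 is 54
  job_D: interval 16, next fire after T=47 is 48
  job_E: interval 9, next fire after T=47 is 54
  job_F: interval 6, next fire after T=47 is 48
Earliest fire time = 48 (job job_D)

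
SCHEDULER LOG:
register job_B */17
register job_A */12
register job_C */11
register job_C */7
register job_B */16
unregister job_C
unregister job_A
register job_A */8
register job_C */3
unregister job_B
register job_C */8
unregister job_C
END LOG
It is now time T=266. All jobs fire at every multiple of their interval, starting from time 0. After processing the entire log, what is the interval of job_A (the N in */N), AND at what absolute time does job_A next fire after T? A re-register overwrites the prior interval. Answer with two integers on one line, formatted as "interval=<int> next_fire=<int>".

Answer: interval=8 next_fire=272

Derivation:
Op 1: register job_B */17 -> active={job_B:*/17}
Op 2: register job_A */12 -> active={job_A:*/12, job_B:*/17}
Op 3: register job_C */11 -> active={job_A:*/12, job_B:*/17, job_C:*/11}
Op 4: register job_C */7 -> active={job_A:*/12, job_B:*/17, job_C:*/7}
Op 5: register job_B */16 -> active={job_A:*/12, job_B:*/16, job_C:*/7}
Op 6: unregister job_C -> active={job_A:*/12, job_B:*/16}
Op 7: unregister job_A -> active={job_B:*/16}
Op 8: register job_A */8 -> active={job_A:*/8, job_B:*/16}
Op 9: register job_C */3 -> active={job_A:*/8, job_B:*/16, job_C:*/3}
Op 10: unregister job_B -> active={job_A:*/8, job_C:*/3}
Op 11: register job_C */8 -> active={job_A:*/8, job_C:*/8}
Op 12: unregister job_C -> active={job_A:*/8}
Final interval of job_A = 8
Next fire of job_A after T=266: (266//8+1)*8 = 272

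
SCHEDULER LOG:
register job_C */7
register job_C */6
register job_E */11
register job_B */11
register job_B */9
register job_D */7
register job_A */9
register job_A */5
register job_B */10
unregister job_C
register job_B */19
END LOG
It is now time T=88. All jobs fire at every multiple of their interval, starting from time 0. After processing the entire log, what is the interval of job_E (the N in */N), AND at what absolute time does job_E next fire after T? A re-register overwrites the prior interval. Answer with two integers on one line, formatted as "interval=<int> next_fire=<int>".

Op 1: register job_C */7 -> active={job_C:*/7}
Op 2: register job_C */6 -> active={job_C:*/6}
Op 3: register job_E */11 -> active={job_C:*/6, job_E:*/11}
Op 4: register job_B */11 -> active={job_B:*/11, job_C:*/6, job_E:*/11}
Op 5: register job_B */9 -> active={job_B:*/9, job_C:*/6, job_E:*/11}
Op 6: register job_D */7 -> active={job_B:*/9, job_C:*/6, job_D:*/7, job_E:*/11}
Op 7: register job_A */9 -> active={job_A:*/9, job_B:*/9, job_C:*/6, job_D:*/7, job_E:*/11}
Op 8: register job_A */5 -> active={job_A:*/5, job_B:*/9, job_C:*/6, job_D:*/7, job_E:*/11}
Op 9: register job_B */10 -> active={job_A:*/5, job_B:*/10, job_C:*/6, job_D:*/7, job_E:*/11}
Op 10: unregister job_C -> active={job_A:*/5, job_B:*/10, job_D:*/7, job_E:*/11}
Op 11: register job_B */19 -> active={job_A:*/5, job_B:*/19, job_D:*/7, job_E:*/11}
Final interval of job_E = 11
Next fire of job_E after T=88: (88//11+1)*11 = 99

Answer: interval=11 next_fire=99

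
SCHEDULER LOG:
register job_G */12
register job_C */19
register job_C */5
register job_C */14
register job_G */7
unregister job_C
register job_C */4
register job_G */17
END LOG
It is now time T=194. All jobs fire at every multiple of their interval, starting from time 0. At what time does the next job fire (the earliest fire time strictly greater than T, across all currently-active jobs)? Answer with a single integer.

Op 1: register job_G */12 -> active={job_G:*/12}
Op 2: register job_C */19 -> active={job_C:*/19, job_G:*/12}
Op 3: register job_C */5 -> active={job_C:*/5, job_G:*/12}
Op 4: register job_C */14 -> active={job_C:*/14, job_G:*/12}
Op 5: register job_G */7 -> active={job_C:*/14, job_G:*/7}
Op 6: unregister job_C -> active={job_G:*/7}
Op 7: register job_C */4 -> active={job_C:*/4, job_G:*/7}
Op 8: register job_G */17 -> active={job_C:*/4, job_G:*/17}
  job_C: interval 4, next fire after T=194 is 196
  job_G: interval 17, next fire after T=194 is 204
Earliest fire time = 196 (job job_C)

Answer: 196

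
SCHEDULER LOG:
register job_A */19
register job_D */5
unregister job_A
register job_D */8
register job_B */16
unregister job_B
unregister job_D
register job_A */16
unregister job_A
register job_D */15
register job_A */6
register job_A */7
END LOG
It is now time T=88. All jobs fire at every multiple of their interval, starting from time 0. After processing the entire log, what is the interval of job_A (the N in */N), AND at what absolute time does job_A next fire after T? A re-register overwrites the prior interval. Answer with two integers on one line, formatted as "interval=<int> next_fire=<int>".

Answer: interval=7 next_fire=91

Derivation:
Op 1: register job_A */19 -> active={job_A:*/19}
Op 2: register job_D */5 -> active={job_A:*/19, job_D:*/5}
Op 3: unregister job_A -> active={job_D:*/5}
Op 4: register job_D */8 -> active={job_D:*/8}
Op 5: register job_B */16 -> active={job_B:*/16, job_D:*/8}
Op 6: unregister job_B -> active={job_D:*/8}
Op 7: unregister job_D -> active={}
Op 8: register job_A */16 -> active={job_A:*/16}
Op 9: unregister job_A -> active={}
Op 10: register job_D */15 -> active={job_D:*/15}
Op 11: register job_A */6 -> active={job_A:*/6, job_D:*/15}
Op 12: register job_A */7 -> active={job_A:*/7, job_D:*/15}
Final interval of job_A = 7
Next fire of job_A after T=88: (88//7+1)*7 = 91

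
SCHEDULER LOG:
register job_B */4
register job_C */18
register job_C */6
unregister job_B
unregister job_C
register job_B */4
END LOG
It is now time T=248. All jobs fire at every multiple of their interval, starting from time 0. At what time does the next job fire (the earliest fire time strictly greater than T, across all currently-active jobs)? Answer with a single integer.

Op 1: register job_B */4 -> active={job_B:*/4}
Op 2: register job_C */18 -> active={job_B:*/4, job_C:*/18}
Op 3: register job_C */6 -> active={job_B:*/4, job_C:*/6}
Op 4: unregister job_B -> active={job_C:*/6}
Op 5: unregister job_C -> active={}
Op 6: register job_B */4 -> active={job_B:*/4}
  job_B: interval 4, next fire after T=248 is 252
Earliest fire time = 252 (job job_B)

Answer: 252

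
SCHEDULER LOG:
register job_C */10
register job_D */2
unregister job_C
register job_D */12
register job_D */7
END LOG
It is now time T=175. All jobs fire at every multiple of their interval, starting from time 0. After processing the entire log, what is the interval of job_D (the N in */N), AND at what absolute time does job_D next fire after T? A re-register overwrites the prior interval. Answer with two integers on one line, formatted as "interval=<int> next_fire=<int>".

Answer: interval=7 next_fire=182

Derivation:
Op 1: register job_C */10 -> active={job_C:*/10}
Op 2: register job_D */2 -> active={job_C:*/10, job_D:*/2}
Op 3: unregister job_C -> active={job_D:*/2}
Op 4: register job_D */12 -> active={job_D:*/12}
Op 5: register job_D */7 -> active={job_D:*/7}
Final interval of job_D = 7
Next fire of job_D after T=175: (175//7+1)*7 = 182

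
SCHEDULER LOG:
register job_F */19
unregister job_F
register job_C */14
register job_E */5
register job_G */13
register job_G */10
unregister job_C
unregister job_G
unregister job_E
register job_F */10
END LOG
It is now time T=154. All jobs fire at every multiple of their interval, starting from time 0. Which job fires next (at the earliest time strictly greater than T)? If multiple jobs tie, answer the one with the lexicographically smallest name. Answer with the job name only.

Answer: job_F

Derivation:
Op 1: register job_F */19 -> active={job_F:*/19}
Op 2: unregister job_F -> active={}
Op 3: register job_C */14 -> active={job_C:*/14}
Op 4: register job_E */5 -> active={job_C:*/14, job_E:*/5}
Op 5: register job_G */13 -> active={job_C:*/14, job_E:*/5, job_G:*/13}
Op 6: register job_G */10 -> active={job_C:*/14, job_E:*/5, job_G:*/10}
Op 7: unregister job_C -> active={job_E:*/5, job_G:*/10}
Op 8: unregister job_G -> active={job_E:*/5}
Op 9: unregister job_E -> active={}
Op 10: register job_F */10 -> active={job_F:*/10}
  job_F: interval 10, next fire after T=154 is 160
Earliest = 160, winner (lex tiebreak) = job_F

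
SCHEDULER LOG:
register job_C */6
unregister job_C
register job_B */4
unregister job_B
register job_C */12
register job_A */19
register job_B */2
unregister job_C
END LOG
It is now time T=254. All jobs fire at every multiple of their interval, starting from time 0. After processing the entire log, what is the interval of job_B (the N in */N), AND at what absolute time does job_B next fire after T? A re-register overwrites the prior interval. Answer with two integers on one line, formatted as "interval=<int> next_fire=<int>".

Op 1: register job_C */6 -> active={job_C:*/6}
Op 2: unregister job_C -> active={}
Op 3: register job_B */4 -> active={job_B:*/4}
Op 4: unregister job_B -> active={}
Op 5: register job_C */12 -> active={job_C:*/12}
Op 6: register job_A */19 -> active={job_A:*/19, job_C:*/12}
Op 7: register job_B */2 -> active={job_A:*/19, job_B:*/2, job_C:*/12}
Op 8: unregister job_C -> active={job_A:*/19, job_B:*/2}
Final interval of job_B = 2
Next fire of job_B after T=254: (254//2+1)*2 = 256

Answer: interval=2 next_fire=256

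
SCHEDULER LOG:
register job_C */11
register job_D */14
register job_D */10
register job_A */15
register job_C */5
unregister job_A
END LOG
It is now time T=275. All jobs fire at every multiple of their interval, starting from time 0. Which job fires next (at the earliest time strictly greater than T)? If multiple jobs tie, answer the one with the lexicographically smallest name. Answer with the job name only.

Answer: job_C

Derivation:
Op 1: register job_C */11 -> active={job_C:*/11}
Op 2: register job_D */14 -> active={job_C:*/11, job_D:*/14}
Op 3: register job_D */10 -> active={job_C:*/11, job_D:*/10}
Op 4: register job_A */15 -> active={job_A:*/15, job_C:*/11, job_D:*/10}
Op 5: register job_C */5 -> active={job_A:*/15, job_C:*/5, job_D:*/10}
Op 6: unregister job_A -> active={job_C:*/5, job_D:*/10}
  job_C: interval 5, next fire after T=275 is 280
  job_D: interval 10, next fire after T=275 is 280
Earliest = 280, winner (lex tiebreak) = job_C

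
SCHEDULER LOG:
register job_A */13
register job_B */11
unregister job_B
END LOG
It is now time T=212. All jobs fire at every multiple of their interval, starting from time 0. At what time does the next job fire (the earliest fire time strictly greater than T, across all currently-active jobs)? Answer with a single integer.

Op 1: register job_A */13 -> active={job_A:*/13}
Op 2: register job_B */11 -> active={job_A:*/13, job_B:*/11}
Op 3: unregister job_B -> active={job_A:*/13}
  job_A: interval 13, next fire after T=212 is 221
Earliest fire time = 221 (job job_A)

Answer: 221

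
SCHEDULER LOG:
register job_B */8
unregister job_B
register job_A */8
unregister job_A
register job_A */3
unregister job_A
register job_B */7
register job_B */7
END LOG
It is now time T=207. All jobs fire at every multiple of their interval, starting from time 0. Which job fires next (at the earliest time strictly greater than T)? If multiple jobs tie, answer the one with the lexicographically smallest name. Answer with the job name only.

Op 1: register job_B */8 -> active={job_B:*/8}
Op 2: unregister job_B -> active={}
Op 3: register job_A */8 -> active={job_A:*/8}
Op 4: unregister job_A -> active={}
Op 5: register job_A */3 -> active={job_A:*/3}
Op 6: unregister job_A -> active={}
Op 7: register job_B */7 -> active={job_B:*/7}
Op 8: register job_B */7 -> active={job_B:*/7}
  job_B: interval 7, next fire after T=207 is 210
Earliest = 210, winner (lex tiebreak) = job_B

Answer: job_B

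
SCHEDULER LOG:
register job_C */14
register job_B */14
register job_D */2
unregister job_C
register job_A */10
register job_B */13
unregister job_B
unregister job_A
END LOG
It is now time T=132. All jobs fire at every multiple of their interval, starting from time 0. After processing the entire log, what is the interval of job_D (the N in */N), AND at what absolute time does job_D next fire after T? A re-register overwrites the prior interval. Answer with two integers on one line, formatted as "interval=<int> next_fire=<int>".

Op 1: register job_C */14 -> active={job_C:*/14}
Op 2: register job_B */14 -> active={job_B:*/14, job_C:*/14}
Op 3: register job_D */2 -> active={job_B:*/14, job_C:*/14, job_D:*/2}
Op 4: unregister job_C -> active={job_B:*/14, job_D:*/2}
Op 5: register job_A */10 -> active={job_A:*/10, job_B:*/14, job_D:*/2}
Op 6: register job_B */13 -> active={job_A:*/10, job_B:*/13, job_D:*/2}
Op 7: unregister job_B -> active={job_A:*/10, job_D:*/2}
Op 8: unregister job_A -> active={job_D:*/2}
Final interval of job_D = 2
Next fire of job_D after T=132: (132//2+1)*2 = 134

Answer: interval=2 next_fire=134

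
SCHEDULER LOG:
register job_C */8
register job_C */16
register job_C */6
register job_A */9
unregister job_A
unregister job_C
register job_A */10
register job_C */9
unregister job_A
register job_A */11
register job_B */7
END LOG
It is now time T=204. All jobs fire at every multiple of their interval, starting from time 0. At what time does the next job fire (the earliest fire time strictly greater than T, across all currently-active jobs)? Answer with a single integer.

Answer: 207

Derivation:
Op 1: register job_C */8 -> active={job_C:*/8}
Op 2: register job_C */16 -> active={job_C:*/16}
Op 3: register job_C */6 -> active={job_C:*/6}
Op 4: register job_A */9 -> active={job_A:*/9, job_C:*/6}
Op 5: unregister job_A -> active={job_C:*/6}
Op 6: unregister job_C -> active={}
Op 7: register job_A */10 -> active={job_A:*/10}
Op 8: register job_C */9 -> active={job_A:*/10, job_C:*/9}
Op 9: unregister job_A -> active={job_C:*/9}
Op 10: register job_A */11 -> active={job_A:*/11, job_C:*/9}
Op 11: register job_B */7 -> active={job_A:*/11, job_B:*/7, job_C:*/9}
  job_A: interval 11, next fire after T=204 is 209
  job_B: interval 7, next fire after T=204 is 210
  job_C: interval 9, next fire after T=204 is 207
Earliest fire time = 207 (job job_C)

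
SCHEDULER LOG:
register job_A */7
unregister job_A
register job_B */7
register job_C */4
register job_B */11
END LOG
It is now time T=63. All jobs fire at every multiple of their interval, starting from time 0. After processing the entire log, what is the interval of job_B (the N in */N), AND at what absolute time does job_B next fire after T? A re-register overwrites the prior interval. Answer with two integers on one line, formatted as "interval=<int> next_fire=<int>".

Answer: interval=11 next_fire=66

Derivation:
Op 1: register job_A */7 -> active={job_A:*/7}
Op 2: unregister job_A -> active={}
Op 3: register job_B */7 -> active={job_B:*/7}
Op 4: register job_C */4 -> active={job_B:*/7, job_C:*/4}
Op 5: register job_B */11 -> active={job_B:*/11, job_C:*/4}
Final interval of job_B = 11
Next fire of job_B after T=63: (63//11+1)*11 = 66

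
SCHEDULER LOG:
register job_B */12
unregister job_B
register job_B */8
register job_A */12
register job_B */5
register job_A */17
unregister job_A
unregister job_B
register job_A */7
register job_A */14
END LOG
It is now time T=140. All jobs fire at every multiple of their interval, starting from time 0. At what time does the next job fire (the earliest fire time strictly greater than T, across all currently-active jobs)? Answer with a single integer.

Answer: 154

Derivation:
Op 1: register job_B */12 -> active={job_B:*/12}
Op 2: unregister job_B -> active={}
Op 3: register job_B */8 -> active={job_B:*/8}
Op 4: register job_A */12 -> active={job_A:*/12, job_B:*/8}
Op 5: register job_B */5 -> active={job_A:*/12, job_B:*/5}
Op 6: register job_A */17 -> active={job_A:*/17, job_B:*/5}
Op 7: unregister job_A -> active={job_B:*/5}
Op 8: unregister job_B -> active={}
Op 9: register job_A */7 -> active={job_A:*/7}
Op 10: register job_A */14 -> active={job_A:*/14}
  job_A: interval 14, next fire after T=140 is 154
Earliest fire time = 154 (job job_A)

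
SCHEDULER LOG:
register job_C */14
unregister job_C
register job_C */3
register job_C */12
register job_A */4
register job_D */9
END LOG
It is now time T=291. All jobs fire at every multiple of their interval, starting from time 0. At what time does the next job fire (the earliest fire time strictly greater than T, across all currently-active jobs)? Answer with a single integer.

Answer: 292

Derivation:
Op 1: register job_C */14 -> active={job_C:*/14}
Op 2: unregister job_C -> active={}
Op 3: register job_C */3 -> active={job_C:*/3}
Op 4: register job_C */12 -> active={job_C:*/12}
Op 5: register job_A */4 -> active={job_A:*/4, job_C:*/12}
Op 6: register job_D */9 -> active={job_A:*/4, job_C:*/12, job_D:*/9}
  job_A: interval 4, next fire after T=291 is 292
  job_C: interval 12, next fire after T=291 is 300
  job_D: interval 9, next fire after T=291 is 297
Earliest fire time = 292 (job job_A)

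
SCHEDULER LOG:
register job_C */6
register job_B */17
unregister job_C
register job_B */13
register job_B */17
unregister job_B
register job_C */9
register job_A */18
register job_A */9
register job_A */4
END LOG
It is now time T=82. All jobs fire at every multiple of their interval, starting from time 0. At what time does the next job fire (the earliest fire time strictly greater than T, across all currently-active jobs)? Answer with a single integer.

Op 1: register job_C */6 -> active={job_C:*/6}
Op 2: register job_B */17 -> active={job_B:*/17, job_C:*/6}
Op 3: unregister job_C -> active={job_B:*/17}
Op 4: register job_B */13 -> active={job_B:*/13}
Op 5: register job_B */17 -> active={job_B:*/17}
Op 6: unregister job_B -> active={}
Op 7: register job_C */9 -> active={job_C:*/9}
Op 8: register job_A */18 -> active={job_A:*/18, job_C:*/9}
Op 9: register job_A */9 -> active={job_A:*/9, job_C:*/9}
Op 10: register job_A */4 -> active={job_A:*/4, job_C:*/9}
  job_A: interval 4, next fire after T=82 is 84
  job_C: interval 9, next fire after T=82 is 90
Earliest fire time = 84 (job job_A)

Answer: 84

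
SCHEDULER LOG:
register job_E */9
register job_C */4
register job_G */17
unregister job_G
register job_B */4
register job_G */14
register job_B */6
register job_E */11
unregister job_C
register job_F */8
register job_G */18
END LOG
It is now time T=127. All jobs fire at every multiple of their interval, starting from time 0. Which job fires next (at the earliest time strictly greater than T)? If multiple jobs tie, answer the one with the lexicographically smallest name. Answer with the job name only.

Op 1: register job_E */9 -> active={job_E:*/9}
Op 2: register job_C */4 -> active={job_C:*/4, job_E:*/9}
Op 3: register job_G */17 -> active={job_C:*/4, job_E:*/9, job_G:*/17}
Op 4: unregister job_G -> active={job_C:*/4, job_E:*/9}
Op 5: register job_B */4 -> active={job_B:*/4, job_C:*/4, job_E:*/9}
Op 6: register job_G */14 -> active={job_B:*/4, job_C:*/4, job_E:*/9, job_G:*/14}
Op 7: register job_B */6 -> active={job_B:*/6, job_C:*/4, job_E:*/9, job_G:*/14}
Op 8: register job_E */11 -> active={job_B:*/6, job_C:*/4, job_E:*/11, job_G:*/14}
Op 9: unregister job_C -> active={job_B:*/6, job_E:*/11, job_G:*/14}
Op 10: register job_F */8 -> active={job_B:*/6, job_E:*/11, job_F:*/8, job_G:*/14}
Op 11: register job_G */18 -> active={job_B:*/6, job_E:*/11, job_F:*/8, job_G:*/18}
  job_B: interval 6, next fire after T=127 is 132
  job_E: interval 11, next fire after T=127 is 132
  job_F: interval 8, next fire after T=127 is 128
  job_G: interval 18, next fire after T=127 is 144
Earliest = 128, winner (lex tiebreak) = job_F

Answer: job_F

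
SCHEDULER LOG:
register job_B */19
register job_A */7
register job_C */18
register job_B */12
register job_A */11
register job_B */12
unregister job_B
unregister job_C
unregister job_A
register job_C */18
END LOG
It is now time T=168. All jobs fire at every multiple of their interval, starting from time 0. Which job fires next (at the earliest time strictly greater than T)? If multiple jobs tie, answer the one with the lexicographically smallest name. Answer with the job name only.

Op 1: register job_B */19 -> active={job_B:*/19}
Op 2: register job_A */7 -> active={job_A:*/7, job_B:*/19}
Op 3: register job_C */18 -> active={job_A:*/7, job_B:*/19, job_C:*/18}
Op 4: register job_B */12 -> active={job_A:*/7, job_B:*/12, job_C:*/18}
Op 5: register job_A */11 -> active={job_A:*/11, job_B:*/12, job_C:*/18}
Op 6: register job_B */12 -> active={job_A:*/11, job_B:*/12, job_C:*/18}
Op 7: unregister job_B -> active={job_A:*/11, job_C:*/18}
Op 8: unregister job_C -> active={job_A:*/11}
Op 9: unregister job_A -> active={}
Op 10: register job_C */18 -> active={job_C:*/18}
  job_C: interval 18, next fire after T=168 is 180
Earliest = 180, winner (lex tiebreak) = job_C

Answer: job_C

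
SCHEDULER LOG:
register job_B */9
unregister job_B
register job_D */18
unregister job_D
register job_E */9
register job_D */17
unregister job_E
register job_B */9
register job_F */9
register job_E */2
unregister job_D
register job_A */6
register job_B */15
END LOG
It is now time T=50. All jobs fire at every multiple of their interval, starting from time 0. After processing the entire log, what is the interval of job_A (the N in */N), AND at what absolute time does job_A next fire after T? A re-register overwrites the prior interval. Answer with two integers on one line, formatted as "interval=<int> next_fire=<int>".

Op 1: register job_B */9 -> active={job_B:*/9}
Op 2: unregister job_B -> active={}
Op 3: register job_D */18 -> active={job_D:*/18}
Op 4: unregister job_D -> active={}
Op 5: register job_E */9 -> active={job_E:*/9}
Op 6: register job_D */17 -> active={job_D:*/17, job_E:*/9}
Op 7: unregister job_E -> active={job_D:*/17}
Op 8: register job_B */9 -> active={job_B:*/9, job_D:*/17}
Op 9: register job_F */9 -> active={job_B:*/9, job_D:*/17, job_F:*/9}
Op 10: register job_E */2 -> active={job_B:*/9, job_D:*/17, job_E:*/2, job_F:*/9}
Op 11: unregister job_D -> active={job_B:*/9, job_E:*/2, job_F:*/9}
Op 12: register job_A */6 -> active={job_A:*/6, job_B:*/9, job_E:*/2, job_F:*/9}
Op 13: register job_B */15 -> active={job_A:*/6, job_B:*/15, job_E:*/2, job_F:*/9}
Final interval of job_A = 6
Next fire of job_A after T=50: (50//6+1)*6 = 54

Answer: interval=6 next_fire=54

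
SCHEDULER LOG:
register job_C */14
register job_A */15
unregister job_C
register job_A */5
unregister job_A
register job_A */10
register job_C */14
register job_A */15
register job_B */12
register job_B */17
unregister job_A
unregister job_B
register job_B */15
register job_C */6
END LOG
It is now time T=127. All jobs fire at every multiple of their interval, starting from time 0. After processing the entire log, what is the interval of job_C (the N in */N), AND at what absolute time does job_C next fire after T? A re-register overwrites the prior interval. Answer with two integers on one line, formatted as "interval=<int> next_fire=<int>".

Answer: interval=6 next_fire=132

Derivation:
Op 1: register job_C */14 -> active={job_C:*/14}
Op 2: register job_A */15 -> active={job_A:*/15, job_C:*/14}
Op 3: unregister job_C -> active={job_A:*/15}
Op 4: register job_A */5 -> active={job_A:*/5}
Op 5: unregister job_A -> active={}
Op 6: register job_A */10 -> active={job_A:*/10}
Op 7: register job_C */14 -> active={job_A:*/10, job_C:*/14}
Op 8: register job_A */15 -> active={job_A:*/15, job_C:*/14}
Op 9: register job_B */12 -> active={job_A:*/15, job_B:*/12, job_C:*/14}
Op 10: register job_B */17 -> active={job_A:*/15, job_B:*/17, job_C:*/14}
Op 11: unregister job_A -> active={job_B:*/17, job_C:*/14}
Op 12: unregister job_B -> active={job_C:*/14}
Op 13: register job_B */15 -> active={job_B:*/15, job_C:*/14}
Op 14: register job_C */6 -> active={job_B:*/15, job_C:*/6}
Final interval of job_C = 6
Next fire of job_C after T=127: (127//6+1)*6 = 132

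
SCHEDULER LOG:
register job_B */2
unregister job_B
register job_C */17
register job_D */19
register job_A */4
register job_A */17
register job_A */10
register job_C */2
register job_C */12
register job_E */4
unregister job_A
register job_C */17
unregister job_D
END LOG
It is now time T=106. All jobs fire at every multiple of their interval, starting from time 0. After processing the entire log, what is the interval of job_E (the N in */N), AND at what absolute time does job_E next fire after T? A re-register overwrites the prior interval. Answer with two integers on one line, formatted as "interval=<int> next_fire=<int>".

Op 1: register job_B */2 -> active={job_B:*/2}
Op 2: unregister job_B -> active={}
Op 3: register job_C */17 -> active={job_C:*/17}
Op 4: register job_D */19 -> active={job_C:*/17, job_D:*/19}
Op 5: register job_A */4 -> active={job_A:*/4, job_C:*/17, job_D:*/19}
Op 6: register job_A */17 -> active={job_A:*/17, job_C:*/17, job_D:*/19}
Op 7: register job_A */10 -> active={job_A:*/10, job_C:*/17, job_D:*/19}
Op 8: register job_C */2 -> active={job_A:*/10, job_C:*/2, job_D:*/19}
Op 9: register job_C */12 -> active={job_A:*/10, job_C:*/12, job_D:*/19}
Op 10: register job_E */4 -> active={job_A:*/10, job_C:*/12, job_D:*/19, job_E:*/4}
Op 11: unregister job_A -> active={job_C:*/12, job_D:*/19, job_E:*/4}
Op 12: register job_C */17 -> active={job_C:*/17, job_D:*/19, job_E:*/4}
Op 13: unregister job_D -> active={job_C:*/17, job_E:*/4}
Final interval of job_E = 4
Next fire of job_E after T=106: (106//4+1)*4 = 108

Answer: interval=4 next_fire=108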